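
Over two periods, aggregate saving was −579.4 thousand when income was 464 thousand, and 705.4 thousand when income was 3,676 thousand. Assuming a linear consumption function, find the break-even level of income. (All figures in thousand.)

Y = 1912.5

MPS = ΔS/ΔY = (705.4 − (-579.4))/(3676 − 464) = 1284.8/3212 = 0.4
MPC = 1 − MPS = 0.6
From S(464) = -579.4: −a + 0.4(464) = -579.4, so a = 185.6 − (-579.4) = 765
Break-even (S = 0): Y = a/MPS = 765/0.4 = 1912.5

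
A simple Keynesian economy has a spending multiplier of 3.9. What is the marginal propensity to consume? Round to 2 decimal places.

MPC = 0.74

k = 1/(1 − MPC), so 1 − MPC = 1/k = 1/3.9 = 0.2564
MPC = 1 − 0.2564 = 0.74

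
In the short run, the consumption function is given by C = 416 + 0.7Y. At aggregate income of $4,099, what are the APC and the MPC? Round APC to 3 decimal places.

MPC = 0.7 (the slope of the consumption function)
C = 416 + 0.7(4099) = 3285.3, so APC = 3285.3/4099 = 0.801

APC = 0.801; MPC = 0.7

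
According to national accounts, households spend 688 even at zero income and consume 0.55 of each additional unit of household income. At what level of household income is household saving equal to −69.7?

S = Y − C = -688 + 0.45Y
-688 + 0.45Y = -69.7, so 0.45Y = 618.3 and Y = 1374

Y = 1374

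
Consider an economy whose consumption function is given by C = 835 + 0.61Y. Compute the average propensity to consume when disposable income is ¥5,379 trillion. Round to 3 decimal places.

C = 835 + 0.61(5379) = 4116.19
APC = C/Y = 4116.19/5379 = 0.765

APC = 0.765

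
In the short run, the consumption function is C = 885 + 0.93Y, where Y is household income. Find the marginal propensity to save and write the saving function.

MPS = 1 − MPC = 1 − 0.93 = 0.07
S = Y − C = -885 + 0.07Y

MPS = 0.07; S = -885 + 0.07Y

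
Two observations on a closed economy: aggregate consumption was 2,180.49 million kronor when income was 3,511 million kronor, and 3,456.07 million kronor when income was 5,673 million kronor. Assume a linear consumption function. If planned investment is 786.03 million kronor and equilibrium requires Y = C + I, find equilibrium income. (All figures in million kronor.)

Y = 2183

MPC = (3456.07 − 2180.49)/(5673 − 3511) = 1275.58/2162 = 0.59
a = 2180.49 − 0.59(3511) = 109
Equilibrium: Y = 109 + 0.59Y + 786.03
0.41Y = 895.03, so Y = 895.03/0.41 = 2183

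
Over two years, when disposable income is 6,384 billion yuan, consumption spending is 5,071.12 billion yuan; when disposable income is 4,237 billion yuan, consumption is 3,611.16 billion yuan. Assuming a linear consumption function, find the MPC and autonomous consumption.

MPC = 0.68; a = 730

MPC = ΔC/ΔY = (5071.12 − 3611.16)/(6384 − 4237) = 1459.96/2147 = 0.68
a = C − MPC·Y = 3611.16 − 0.68(4237) = 3611.16 − 2881.16 = 730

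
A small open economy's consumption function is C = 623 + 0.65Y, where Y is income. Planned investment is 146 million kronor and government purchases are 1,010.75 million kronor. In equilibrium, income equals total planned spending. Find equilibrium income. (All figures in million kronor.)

Y = 5085

Y = C + I + G = 623 + 0.65Y + 146 + 1010.75
Y − 0.65Y = 1779.75
0.35Y = 1779.75, so Y = 1779.75/0.35 = 5085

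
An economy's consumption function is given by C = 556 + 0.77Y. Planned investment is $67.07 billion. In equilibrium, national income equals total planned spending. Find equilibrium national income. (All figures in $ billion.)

Y = C + I = 556 + 0.77Y + 67.07
Y − 0.77Y = 623.07
0.23Y = 623.07, so Y = 623.07/0.23 = 2709

Y = 2709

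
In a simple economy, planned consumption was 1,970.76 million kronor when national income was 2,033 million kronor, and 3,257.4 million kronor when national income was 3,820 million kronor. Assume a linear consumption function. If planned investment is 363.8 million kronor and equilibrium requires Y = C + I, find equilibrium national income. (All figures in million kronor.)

Y = 3110

MPC = (3257.4 − 1970.76)/(3820 − 2033) = 1286.64/1787 = 0.72
a = 1970.76 − 0.72(2033) = 507
Equilibrium: Y = 507 + 0.72Y + 363.8
0.28Y = 870.8, so Y = 870.8/0.28 = 3110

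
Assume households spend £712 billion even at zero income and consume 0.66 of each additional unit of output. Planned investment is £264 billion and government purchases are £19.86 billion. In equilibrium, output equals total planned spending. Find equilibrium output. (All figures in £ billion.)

Y = C + I + G = 712 + 0.66Y + 264 + 19.86
Y − 0.66Y = 995.86
0.34Y = 995.86, so Y = 995.86/0.34 = 2929

Y = 2929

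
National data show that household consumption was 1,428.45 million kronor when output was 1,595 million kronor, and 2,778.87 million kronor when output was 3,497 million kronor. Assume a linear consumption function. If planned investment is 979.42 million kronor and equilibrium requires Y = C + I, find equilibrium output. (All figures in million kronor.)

MPC = (2778.87 − 1428.45)/(3497 − 1595) = 1350.42/1902 = 0.71
a = 1428.45 − 0.71(1595) = 296
Equilibrium: Y = 296 + 0.71Y + 979.42
0.29Y = 1275.42, so Y = 1275.42/0.29 = 4398

Y = 4398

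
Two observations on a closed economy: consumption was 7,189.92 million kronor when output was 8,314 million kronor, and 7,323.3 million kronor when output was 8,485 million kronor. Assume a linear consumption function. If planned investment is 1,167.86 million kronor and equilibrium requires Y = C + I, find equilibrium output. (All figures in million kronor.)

MPC = (7323.3 − 7189.92)/(8485 − 8314) = 133.38/171 = 0.78
a = 7189.92 − 0.78(8314) = 705
Equilibrium: Y = 705 + 0.78Y + 1167.86
0.22Y = 1872.86, so Y = 1872.86/0.22 = 8513

Y = 8513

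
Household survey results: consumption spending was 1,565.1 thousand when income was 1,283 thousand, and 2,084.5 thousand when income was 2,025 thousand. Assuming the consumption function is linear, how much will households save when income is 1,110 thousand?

S = -334

MPC = (2084.5 − 1565.1)/(2025 − 1283) = 519.4/742 = 0.7
a = 1565.1 − 0.7(1283) = 1565.1 − 898.1 = 667
C = 667 + 0.7(1110) = 1444
S = 1110 − 1444 = -334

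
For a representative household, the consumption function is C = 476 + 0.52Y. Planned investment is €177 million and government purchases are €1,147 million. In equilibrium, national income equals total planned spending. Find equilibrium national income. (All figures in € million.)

Y = C + I + G = 476 + 0.52Y + 177 + 1147
Y − 0.52Y = 1800
0.48Y = 1800, so Y = 1800/0.48 = 3750

Y = 3750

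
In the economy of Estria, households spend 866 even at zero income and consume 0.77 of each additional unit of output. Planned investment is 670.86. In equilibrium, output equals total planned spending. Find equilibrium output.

Y = C + I = 866 + 0.77Y + 670.86
Y − 0.77Y = 1536.86
0.23Y = 1536.86, so Y = 1536.86/0.23 = 6682

Y = 6682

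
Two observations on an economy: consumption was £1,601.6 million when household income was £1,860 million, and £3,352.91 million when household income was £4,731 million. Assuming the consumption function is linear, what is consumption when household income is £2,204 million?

C = 1811.44

MPC = (3352.91 − 1601.6)/(4731 − 1860) = 1751.31/2871 = 0.61
a = 1601.6 − 0.61(1860) = 1601.6 − 1134.6 = 467
C = 467 + 0.61(2204) = 467 + 1344.44 = 1811.44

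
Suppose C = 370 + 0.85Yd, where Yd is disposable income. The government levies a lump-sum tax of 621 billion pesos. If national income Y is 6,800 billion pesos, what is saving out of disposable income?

S = 556.85

Yd = Y − T = 6800 − 621 = 6179
C = 370 + 0.85(6179) = 370 + 5252.15 = 5622.15
S = Yd − C = 6179 − 5622.15 = 556.85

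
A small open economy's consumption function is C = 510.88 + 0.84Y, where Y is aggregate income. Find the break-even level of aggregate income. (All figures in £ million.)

Y = 3193

At break-even, C = Y: 510.88 + 0.84Y = Y
0.16Y = 510.88, so Y = 510.88/0.16 = 3193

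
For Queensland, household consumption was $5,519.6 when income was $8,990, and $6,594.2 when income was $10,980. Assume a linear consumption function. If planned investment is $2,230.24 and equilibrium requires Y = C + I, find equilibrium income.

Y = 6294

MPC = (6594.2 − 5519.6)/(10980 − 8990) = 1074.6/1990 = 0.54
a = 5519.6 − 0.54(8990) = 665
Equilibrium: Y = 665 + 0.54Y + 2230.24
0.46Y = 2895.24, so Y = 2895.24/0.46 = 6294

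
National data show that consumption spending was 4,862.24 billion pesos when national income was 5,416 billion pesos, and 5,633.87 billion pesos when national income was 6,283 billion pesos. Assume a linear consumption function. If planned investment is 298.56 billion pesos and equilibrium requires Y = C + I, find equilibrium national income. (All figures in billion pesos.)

Y = 3096

MPC = (5633.87 − 4862.24)/(6283 − 5416) = 771.63/867 = 0.89
a = 4862.24 − 0.89(5416) = 42
Equilibrium: Y = 42 + 0.89Y + 298.56
0.11Y = 340.56, so Y = 340.56/0.11 = 3096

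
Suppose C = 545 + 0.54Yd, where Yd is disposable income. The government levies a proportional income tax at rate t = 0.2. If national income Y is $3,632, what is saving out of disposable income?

Yd = (1 − 0.2)(3632) = 0.8(3632) = 2905.6
C = 545 + 0.54(2905.6) = 545 + 1569.024 = 2114.024
S = Yd − C = 2905.6 − 2114.024 = 791.576

S = 791.576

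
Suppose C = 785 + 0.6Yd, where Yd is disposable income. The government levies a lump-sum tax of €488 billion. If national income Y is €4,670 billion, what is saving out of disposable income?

S = 887.8

Yd = Y − T = 4670 − 488 = 4182
C = 785 + 0.6(4182) = 785 + 2509.2 = 3294.2
S = Yd − C = 4182 − 3294.2 = 887.8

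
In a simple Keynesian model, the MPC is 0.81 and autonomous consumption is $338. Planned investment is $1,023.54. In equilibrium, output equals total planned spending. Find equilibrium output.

Y = 7166

Y = C + I = 338 + 0.81Y + 1023.54
Y − 0.81Y = 1361.54
0.19Y = 1361.54, so Y = 1361.54/0.19 = 7166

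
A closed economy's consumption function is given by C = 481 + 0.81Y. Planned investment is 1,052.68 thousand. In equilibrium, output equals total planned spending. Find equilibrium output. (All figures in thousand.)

Y = 8072

Y = C + I = 481 + 0.81Y + 1052.68
Y − 0.81Y = 1533.68
0.19Y = 1533.68, so Y = 1533.68/0.19 = 8072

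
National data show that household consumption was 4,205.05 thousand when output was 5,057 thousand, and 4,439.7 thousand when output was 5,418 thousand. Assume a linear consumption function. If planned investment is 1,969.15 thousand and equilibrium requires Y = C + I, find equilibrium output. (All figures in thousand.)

MPC = (4439.7 − 4205.05)/(5418 − 5057) = 234.65/361 = 0.65
a = 4205.05 − 0.65(5057) = 918
Equilibrium: Y = 918 + 0.65Y + 1969.15
0.35Y = 2887.15, so Y = 2887.15/0.35 = 8249

Y = 8249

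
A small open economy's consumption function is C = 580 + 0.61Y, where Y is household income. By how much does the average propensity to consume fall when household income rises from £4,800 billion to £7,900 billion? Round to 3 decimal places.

At Y = 4800: C = 580 + 0.61(4800) = 3508, APC = 3508/4800 = 0.7308
At Y = 7900: C = 5399, APC = 5399/7900 = 0.6834
Fall in APC = 0.7308 − 0.6834 = 0.0474 ≈ 0.047

ΔAPC = 0.047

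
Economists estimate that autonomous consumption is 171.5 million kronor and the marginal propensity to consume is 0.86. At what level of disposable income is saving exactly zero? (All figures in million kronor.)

Y = 1225

At break-even, C = Y: 171.5 + 0.86Y = Y
0.14Y = 171.5, so Y = 171.5/0.14 = 1225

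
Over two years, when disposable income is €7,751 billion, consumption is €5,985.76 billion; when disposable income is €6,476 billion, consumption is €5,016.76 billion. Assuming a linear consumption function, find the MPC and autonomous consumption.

MPC = ΔC/ΔY = (5985.76 − 5016.76)/(7751 − 6476) = 969/1275 = 0.76
a = C − MPC·Y = 5016.76 − 0.76(6476) = 5016.76 − 4921.76 = 95

MPC = 0.76; a = 95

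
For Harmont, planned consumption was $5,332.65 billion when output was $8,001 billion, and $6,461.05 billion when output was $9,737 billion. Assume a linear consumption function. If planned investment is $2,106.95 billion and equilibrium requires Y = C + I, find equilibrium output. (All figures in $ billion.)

MPC = (6461.05 − 5332.65)/(9737 − 8001) = 1128.4/1736 = 0.65
a = 5332.65 − 0.65(8001) = 132
Equilibrium: Y = 132 + 0.65Y + 2106.95
0.35Y = 2238.95, so Y = 2238.95/0.35 = 6397

Y = 6397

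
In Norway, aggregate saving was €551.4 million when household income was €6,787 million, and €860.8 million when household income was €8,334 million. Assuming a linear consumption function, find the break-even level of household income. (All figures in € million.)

Y = 4030

MPS = ΔS/ΔY = (860.8 − 551.4)/(8334 − 6787) = 309.4/1547 = 0.2
MPC = 1 − MPS = 0.8
From S(6787) = 551.4: −a + 0.2(6787) = 551.4, so a = 1357.4 − 551.4 = 806
Break-even (S = 0): Y = a/MPS = 806/0.2 = 4030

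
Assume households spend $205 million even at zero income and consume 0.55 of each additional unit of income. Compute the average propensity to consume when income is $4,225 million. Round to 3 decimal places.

C = 205 + 0.55(4225) = 2528.75
APC = C/Y = 2528.75/4225 = 0.599

APC = 0.599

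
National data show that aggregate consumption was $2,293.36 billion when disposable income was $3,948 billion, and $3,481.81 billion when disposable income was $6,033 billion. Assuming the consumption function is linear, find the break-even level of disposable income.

Y = 100

MPC = (3481.81 − 2293.36)/(6033 − 3948) = 1188.45/2085 = 0.57
a = 2293.36 − 0.57(3948) = 2293.36 − 2250.36 = 43
Break-even: Y = a/(1−MPC) = 43/0.43 = 100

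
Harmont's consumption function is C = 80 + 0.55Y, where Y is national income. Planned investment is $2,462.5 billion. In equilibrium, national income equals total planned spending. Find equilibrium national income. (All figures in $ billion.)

Y = C + I = 80 + 0.55Y + 2462.5
Y − 0.55Y = 2542.5
0.45Y = 2542.5, so Y = 2542.5/0.45 = 5650

Y = 5650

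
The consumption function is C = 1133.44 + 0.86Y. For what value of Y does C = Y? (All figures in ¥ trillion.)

At break-even, C = Y: 1133.44 + 0.86Y = Y
0.14Y = 1133.44, so Y = 1133.44/0.14 = 8096

Y = 8096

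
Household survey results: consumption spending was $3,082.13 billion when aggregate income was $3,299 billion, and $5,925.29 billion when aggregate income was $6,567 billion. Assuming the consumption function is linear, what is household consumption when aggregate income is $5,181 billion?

C = 4719.47

MPC = (5925.29 − 3082.13)/(6567 − 3299) = 2843.16/3268 = 0.87
a = 3082.13 − 0.87(3299) = 3082.13 − 2870.13 = 212
C = 212 + 0.87(5181) = 212 + 4507.47 = 4719.47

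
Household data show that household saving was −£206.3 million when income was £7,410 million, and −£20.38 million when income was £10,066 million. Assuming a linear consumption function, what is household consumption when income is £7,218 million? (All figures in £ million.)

C = 7437.74

MPS = ΔS/ΔY = (-20.38 − (-206.3))/(10066 − 7410) = 185.92/2656 = 0.07
MPC = 1 − MPS = 0.93
Autonomous saving = -206.3 − 0.07(7410) = -725, so a = 725
C = 725 + 0.93(7218) = 725 + 6712.74 = 7437.74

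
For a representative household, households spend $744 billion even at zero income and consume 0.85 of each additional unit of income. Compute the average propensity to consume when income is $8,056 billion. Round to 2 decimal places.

C = 744 + 0.85(8056) = 7591.6
APC = C/Y = 7591.6/8056 = 0.94

APC = 0.94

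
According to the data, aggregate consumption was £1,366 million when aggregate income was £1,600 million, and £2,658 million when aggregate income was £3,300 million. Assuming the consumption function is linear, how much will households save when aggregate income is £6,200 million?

S = 1338

MPC = (2658 − 1366)/(3300 − 1600) = 1292/1700 = 0.76
a = 1366 − 0.76(1600) = 1366 − 1216 = 150
C = 150 + 0.76(6200) = 4862
S = 6200 − 4862 = 1338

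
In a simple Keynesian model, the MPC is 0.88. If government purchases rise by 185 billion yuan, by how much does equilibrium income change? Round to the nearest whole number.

The multiplier is 1/(1 − MPC) = 1/0.12.
ΔY = 185/0.12 = 1541.67 ≈ 1542

ΔY ≈ 1542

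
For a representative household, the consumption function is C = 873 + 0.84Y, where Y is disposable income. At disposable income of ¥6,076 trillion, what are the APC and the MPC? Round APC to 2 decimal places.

APC = 0.98; MPC = 0.84

MPC = 0.84 (the slope of the consumption function)
C = 873 + 0.84(6076) = 5976.84, so APC = 5976.84/6076 = 0.98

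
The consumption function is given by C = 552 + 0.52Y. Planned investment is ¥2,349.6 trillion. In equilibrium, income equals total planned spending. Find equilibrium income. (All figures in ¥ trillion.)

Y = 6045

Y = C + I = 552 + 0.52Y + 2349.6
Y − 0.52Y = 2901.6
0.48Y = 2901.6, so Y = 2901.6/0.48 = 6045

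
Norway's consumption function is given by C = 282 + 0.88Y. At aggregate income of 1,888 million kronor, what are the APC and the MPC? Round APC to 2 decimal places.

MPC = 0.88 (the slope of the consumption function)
C = 282 + 0.88(1888) = 1943.44, so APC = 1943.44/1888 = 1.03

APC = 1.03; MPC = 0.88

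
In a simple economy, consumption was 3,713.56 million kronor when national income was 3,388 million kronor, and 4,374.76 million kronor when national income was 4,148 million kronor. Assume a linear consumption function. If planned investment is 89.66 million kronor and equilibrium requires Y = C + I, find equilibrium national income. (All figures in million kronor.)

Y = 6582

MPC = (4374.76 − 3713.56)/(4148 − 3388) = 661.2/760 = 0.87
a = 3713.56 − 0.87(3388) = 766
Equilibrium: Y = 766 + 0.87Y + 89.66
0.13Y = 855.66, so Y = 855.66/0.13 = 6582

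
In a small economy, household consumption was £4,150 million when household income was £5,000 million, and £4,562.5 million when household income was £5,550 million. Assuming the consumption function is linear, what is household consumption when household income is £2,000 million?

C = 1900

MPC = (4562.5 − 4150)/(5550 − 5000) = 412.5/550 = 0.75
a = 4150 − 0.75(5000) = 4150 − 3750 = 400
C = 400 + 0.75(2000) = 400 + 1500 = 1900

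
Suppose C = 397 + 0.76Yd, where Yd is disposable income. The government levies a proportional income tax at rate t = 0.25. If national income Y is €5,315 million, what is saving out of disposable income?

S = 559.7

Yd = (1 − 0.25)(5315) = 0.75(5315) = 3986.25
C = 397 + 0.76(3986.25) = 397 + 3029.55 = 3426.55
S = Yd − C = 3986.25 − 3426.55 = 559.7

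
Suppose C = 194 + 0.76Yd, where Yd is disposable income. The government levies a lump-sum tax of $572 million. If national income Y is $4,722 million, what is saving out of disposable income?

S = 802

Yd = Y − T = 4722 − 572 = 4150
C = 194 + 0.76(4150) = 194 + 3154 = 3348
S = Yd − C = 4150 − 3348 = 802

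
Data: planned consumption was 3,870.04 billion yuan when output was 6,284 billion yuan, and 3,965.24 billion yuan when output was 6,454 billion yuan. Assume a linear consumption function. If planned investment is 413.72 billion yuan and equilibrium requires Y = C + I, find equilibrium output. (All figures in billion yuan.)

Y = 1738

MPC = (3965.24 − 3870.04)/(6454 − 6284) = 95.2/170 = 0.56
a = 3870.04 − 0.56(6284) = 351
Equilibrium: Y = 351 + 0.56Y + 413.72
0.44Y = 764.72, so Y = 764.72/0.44 = 1738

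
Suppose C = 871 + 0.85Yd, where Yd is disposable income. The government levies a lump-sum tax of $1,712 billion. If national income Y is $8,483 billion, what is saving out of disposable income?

S = 144.65

Yd = Y − T = 8483 − 1712 = 6771
C = 871 + 0.85(6771) = 871 + 5755.35 = 6626.35
S = Yd − C = 6771 − 6626.35 = 144.65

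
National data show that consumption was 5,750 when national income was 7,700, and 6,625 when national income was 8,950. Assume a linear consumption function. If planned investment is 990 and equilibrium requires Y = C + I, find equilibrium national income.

Y = 4500

MPC = (6625 − 5750)/(8950 − 7700) = 875/1250 = 0.7
a = 5750 − 0.7(7700) = 360
Equilibrium: Y = 360 + 0.7Y + 990
0.3Y = 1350, so Y = 1350/0.3 = 4500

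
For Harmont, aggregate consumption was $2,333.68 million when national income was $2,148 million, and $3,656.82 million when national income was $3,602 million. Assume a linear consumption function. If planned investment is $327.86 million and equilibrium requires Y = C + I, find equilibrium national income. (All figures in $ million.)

MPC = (3656.82 − 2333.68)/(3602 − 2148) = 1323.14/1454 = 0.91
a = 2333.68 − 0.91(2148) = 379
Equilibrium: Y = 379 + 0.91Y + 327.86
0.09Y = 706.86, so Y = 706.86/0.09 = 7854

Y = 7854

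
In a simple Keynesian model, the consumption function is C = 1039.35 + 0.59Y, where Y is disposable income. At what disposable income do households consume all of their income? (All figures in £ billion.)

At break-even, C = Y: 1039.35 + 0.59Y = Y
0.41Y = 1039.35, so Y = 1039.35/0.41 = 2535

Y = 2535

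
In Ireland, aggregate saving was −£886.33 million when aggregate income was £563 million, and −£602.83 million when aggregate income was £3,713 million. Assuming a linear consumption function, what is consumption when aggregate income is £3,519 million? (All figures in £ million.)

MPS = ΔS/ΔY = (-602.83 − (-886.33))/(3713 − 563) = 283.5/3150 = 0.09
MPC = 1 − MPS = 0.91
Autonomous saving = -886.33 − 0.09(563) = -937, so a = 937
C = 937 + 0.91(3519) = 937 + 3202.29 = 4139.29

C = 4139.29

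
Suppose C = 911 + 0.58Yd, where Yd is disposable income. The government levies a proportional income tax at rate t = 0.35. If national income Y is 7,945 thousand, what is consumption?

Yd = (1 − 0.35)(7945) = 0.65(7945) = 5164.25
C = 911 + 0.58(5164.25) = 911 + 2995.265 = 3906.265

C = 3906.265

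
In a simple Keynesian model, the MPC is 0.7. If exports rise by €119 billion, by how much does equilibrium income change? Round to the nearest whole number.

The multiplier is 1/(1 − MPC) = 1/0.3.
ΔY = 119/0.3 = 396.67 ≈ 397

ΔY ≈ 397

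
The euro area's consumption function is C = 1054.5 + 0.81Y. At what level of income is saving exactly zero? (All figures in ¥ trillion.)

At break-even, C = Y: 1054.5 + 0.81Y = Y
0.19Y = 1054.5, so Y = 1054.5/0.19 = 5550

Y = 5550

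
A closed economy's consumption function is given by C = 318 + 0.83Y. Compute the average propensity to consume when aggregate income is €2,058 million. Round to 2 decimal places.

C = 318 + 0.83(2058) = 2026.14
APC = C/Y = 2026.14/2058 = 0.98

APC = 0.98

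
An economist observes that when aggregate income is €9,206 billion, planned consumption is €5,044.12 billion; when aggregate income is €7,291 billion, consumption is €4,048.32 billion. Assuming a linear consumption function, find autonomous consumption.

MPC = ΔC/ΔY = (5044.12 − 4048.32)/(9206 − 7291) = 995.8/1915 = 0.52
a = C − MPC·Y = 4048.32 − 0.52(7291) = 4048.32 − 3791.32 = 257

a = 257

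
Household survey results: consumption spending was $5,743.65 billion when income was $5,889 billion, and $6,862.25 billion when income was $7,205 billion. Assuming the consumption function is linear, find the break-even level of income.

MPC = (6862.25 − 5743.65)/(7205 − 5889) = 1118.6/1316 = 0.85
a = 5743.65 − 0.85(5889) = 5743.65 − 5005.65 = 738
Break-even: Y = a/(1−MPC) = 738/0.15 = 4920

Y = 4920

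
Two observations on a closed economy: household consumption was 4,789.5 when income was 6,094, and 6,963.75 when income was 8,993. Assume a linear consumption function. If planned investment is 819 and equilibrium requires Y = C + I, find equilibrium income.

MPC = (6963.75 − 4789.5)/(8993 − 6094) = 2174.25/2899 = 0.75
a = 4789.5 − 0.75(6094) = 219
Equilibrium: Y = 219 + 0.75Y + 819
0.25Y = 1038, so Y = 1038/0.25 = 4152

Y = 4152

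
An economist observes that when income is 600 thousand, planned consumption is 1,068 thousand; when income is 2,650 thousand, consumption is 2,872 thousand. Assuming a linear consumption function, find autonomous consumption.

MPC = ΔC/ΔY = (2872 − 1068)/(2650 − 600) = 1804/2050 = 0.88
a = C − MPC·Y = 1068 − 0.88(600) = 1068 − 528 = 540

a = 540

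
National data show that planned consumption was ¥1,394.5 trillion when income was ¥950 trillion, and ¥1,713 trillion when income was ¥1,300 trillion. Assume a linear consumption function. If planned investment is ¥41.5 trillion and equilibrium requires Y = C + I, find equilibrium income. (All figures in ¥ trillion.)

Y = 6350

MPC = (1713 − 1394.5)/(1300 − 950) = 318.5/350 = 0.91
a = 1394.5 − 0.91(950) = 530
Equilibrium: Y = 530 + 0.91Y + 41.5
0.09Y = 571.5, so Y = 571.5/0.09 = 6350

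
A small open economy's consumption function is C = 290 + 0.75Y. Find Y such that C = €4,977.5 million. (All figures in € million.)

Y = 6250

290 + 0.75Y = 4977.5
0.75Y = 4687.5, so Y = 4687.5/0.75 = 6250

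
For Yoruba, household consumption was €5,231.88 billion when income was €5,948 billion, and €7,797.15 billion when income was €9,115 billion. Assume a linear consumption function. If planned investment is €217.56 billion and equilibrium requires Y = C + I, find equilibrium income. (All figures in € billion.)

Y = 3324

MPC = (7797.15 − 5231.88)/(9115 − 5948) = 2565.27/3167 = 0.81
a = 5231.88 − 0.81(5948) = 414
Equilibrium: Y = 414 + 0.81Y + 217.56
0.19Y = 631.56, so Y = 631.56/0.19 = 3324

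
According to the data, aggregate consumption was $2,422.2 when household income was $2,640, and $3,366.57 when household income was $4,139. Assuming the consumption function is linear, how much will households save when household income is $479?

MPC = (3366.57 − 2422.2)/(4139 − 2640) = 944.37/1499 = 0.63
a = 2422.2 − 0.63(2640) = 2422.2 − 1663.2 = 759
C = 759 + 0.63(479) = 1060.77
S = 479 − 1060.77 = -581.77

S = -581.77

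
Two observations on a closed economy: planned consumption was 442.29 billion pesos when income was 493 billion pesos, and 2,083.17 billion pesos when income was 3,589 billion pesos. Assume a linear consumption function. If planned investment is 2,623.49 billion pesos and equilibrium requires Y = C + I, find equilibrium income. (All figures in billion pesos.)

Y = 5967

MPC = (2083.17 − 442.29)/(3589 − 493) = 1640.88/3096 = 0.53
a = 442.29 − 0.53(493) = 181
Equilibrium: Y = 181 + 0.53Y + 2623.49
0.47Y = 2804.49, so Y = 2804.49/0.47 = 5967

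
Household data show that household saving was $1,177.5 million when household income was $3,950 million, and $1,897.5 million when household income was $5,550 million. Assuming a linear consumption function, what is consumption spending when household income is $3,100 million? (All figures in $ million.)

C = 2305

MPS = ΔS/ΔY = (1897.5 − 1177.5)/(5550 − 3950) = 720/1600 = 0.45
MPC = 1 − MPS = 0.55
Autonomous saving = 1177.5 − 0.45(3950) = -600, so a = 600
C = 600 + 0.55(3100) = 600 + 1705 = 2305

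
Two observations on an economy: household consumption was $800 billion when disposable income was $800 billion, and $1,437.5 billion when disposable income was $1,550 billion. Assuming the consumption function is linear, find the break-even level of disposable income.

MPC = (1437.5 − 800)/(1550 − 800) = 637.5/750 = 0.85
a = 800 − 0.85(800) = 800 − 680 = 120
Break-even: Y = a/(1−MPC) = 120/0.15 = 800

Y = 800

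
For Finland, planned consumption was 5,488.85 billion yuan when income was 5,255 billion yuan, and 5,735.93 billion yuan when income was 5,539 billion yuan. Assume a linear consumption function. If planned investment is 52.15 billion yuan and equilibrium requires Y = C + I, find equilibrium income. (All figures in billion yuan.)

Y = 7455

MPC = (5735.93 − 5488.85)/(5539 − 5255) = 247.08/284 = 0.87
a = 5488.85 − 0.87(5255) = 917
Equilibrium: Y = 917 + 0.87Y + 52.15
0.13Y = 969.15, so Y = 969.15/0.13 = 7455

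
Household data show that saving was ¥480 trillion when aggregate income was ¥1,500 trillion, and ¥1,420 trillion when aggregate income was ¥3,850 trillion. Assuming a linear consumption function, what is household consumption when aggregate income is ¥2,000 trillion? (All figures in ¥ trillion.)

MPS = ΔS/ΔY = (1420 − 480)/(3850 − 1500) = 940/2350 = 0.4
MPC = 1 − MPS = 0.6
Autonomous saving = 480 − 0.4(1500) = -120, so a = 120
C = 120 + 0.6(2000) = 120 + 1200 = 1320

C = 1320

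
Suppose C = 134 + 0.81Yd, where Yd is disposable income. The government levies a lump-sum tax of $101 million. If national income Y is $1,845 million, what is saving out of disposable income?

S = 197.36

Yd = Y − T = 1845 − 101 = 1744
C = 134 + 0.81(1744) = 134 + 1412.64 = 1546.64
S = Yd − C = 1744 − 1546.64 = 197.36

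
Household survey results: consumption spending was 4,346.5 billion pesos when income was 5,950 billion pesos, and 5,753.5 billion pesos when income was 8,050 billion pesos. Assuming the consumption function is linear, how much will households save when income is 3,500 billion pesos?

MPC = (5753.5 − 4346.5)/(8050 − 5950) = 1407/2100 = 0.67
a = 4346.5 − 0.67(5950) = 4346.5 − 3986.5 = 360
C = 360 + 0.67(3500) = 2705
S = 3500 − 2705 = 795

S = 795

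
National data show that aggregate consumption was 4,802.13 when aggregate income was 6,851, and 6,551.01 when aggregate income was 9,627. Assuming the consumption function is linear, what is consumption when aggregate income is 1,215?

MPC = (6551.01 − 4802.13)/(9627 − 6851) = 1748.88/2776 = 0.63
a = 4802.13 − 0.63(6851) = 4802.13 − 4316.13 = 486
C = 486 + 0.63(1215) = 486 + 765.45 = 1251.45

C = 1251.45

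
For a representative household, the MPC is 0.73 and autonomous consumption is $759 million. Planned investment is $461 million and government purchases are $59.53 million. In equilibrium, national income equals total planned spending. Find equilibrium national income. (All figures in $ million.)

Y = 4739

Y = C + I + G = 759 + 0.73Y + 461 + 59.53
Y − 0.73Y = 1279.53
0.27Y = 1279.53, so Y = 1279.53/0.27 = 4739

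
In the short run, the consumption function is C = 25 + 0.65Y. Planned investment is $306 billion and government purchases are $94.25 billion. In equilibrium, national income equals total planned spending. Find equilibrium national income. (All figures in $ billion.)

Y = 1215

Y = C + I + G = 25 + 0.65Y + 306 + 94.25
Y − 0.65Y = 425.25
0.35Y = 425.25, so Y = 425.25/0.35 = 1215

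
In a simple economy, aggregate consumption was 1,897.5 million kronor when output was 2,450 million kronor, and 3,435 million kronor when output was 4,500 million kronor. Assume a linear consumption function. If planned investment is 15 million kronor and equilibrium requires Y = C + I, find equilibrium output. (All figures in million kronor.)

Y = 300

MPC = (3435 − 1897.5)/(4500 − 2450) = 1537.5/2050 = 0.75
a = 1897.5 − 0.75(2450) = 60
Equilibrium: Y = 60 + 0.75Y + 15
0.25Y = 75, so Y = 75/0.25 = 300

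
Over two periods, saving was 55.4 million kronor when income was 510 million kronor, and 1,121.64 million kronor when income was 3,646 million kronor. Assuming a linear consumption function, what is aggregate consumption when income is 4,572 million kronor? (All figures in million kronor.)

MPS = ΔS/ΔY = (1121.64 − 55.4)/(3646 − 510) = 1066.24/3136 = 0.34
MPC = 1 − MPS = 0.66
Autonomous saving = 55.4 − 0.34(510) = -118, so a = 118
C = 118 + 0.66(4572) = 118 + 3017.52 = 3135.52

C = 3135.52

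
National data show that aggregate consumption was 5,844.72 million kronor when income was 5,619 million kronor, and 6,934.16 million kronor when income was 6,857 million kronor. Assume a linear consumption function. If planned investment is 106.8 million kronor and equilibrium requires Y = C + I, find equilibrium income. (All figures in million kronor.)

MPC = (6934.16 − 5844.72)/(6857 − 5619) = 1089.44/1238 = 0.88
a = 5844.72 − 0.88(5619) = 900
Equilibrium: Y = 900 + 0.88Y + 106.8
0.12Y = 1006.8, so Y = 1006.8/0.12 = 8390

Y = 8390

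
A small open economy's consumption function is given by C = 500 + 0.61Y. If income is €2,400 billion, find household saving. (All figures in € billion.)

C = 500 + 0.61(2400) = 500 + 1464 = 1964
S = Y − C = 2400 − 1964 = 436

S = 436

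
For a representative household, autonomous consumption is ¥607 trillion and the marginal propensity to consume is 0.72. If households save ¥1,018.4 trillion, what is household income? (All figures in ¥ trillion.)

Y = 5805

S = Y − C = -607 + 0.28Y
-607 + 0.28Y = 1018.4, so 0.28Y = 1625.4 and Y = 5805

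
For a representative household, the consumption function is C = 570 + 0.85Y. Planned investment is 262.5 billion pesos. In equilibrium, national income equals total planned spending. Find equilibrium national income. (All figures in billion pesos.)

Y = 5550

Y = C + I = 570 + 0.85Y + 262.5
Y − 0.85Y = 832.5
0.15Y = 832.5, so Y = 832.5/0.15 = 5550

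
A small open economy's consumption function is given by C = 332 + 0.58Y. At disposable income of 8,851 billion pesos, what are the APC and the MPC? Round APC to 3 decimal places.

APC = 0.618; MPC = 0.58

MPC = 0.58 (the slope of the consumption function)
C = 332 + 0.58(8851) = 5465.58, so APC = 5465.58/8851 = 0.618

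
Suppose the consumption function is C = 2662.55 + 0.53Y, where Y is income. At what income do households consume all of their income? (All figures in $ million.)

Y = 5665

At break-even, C = Y: 2662.55 + 0.53Y = Y
0.47Y = 2662.55, so Y = 2662.55/0.47 = 5665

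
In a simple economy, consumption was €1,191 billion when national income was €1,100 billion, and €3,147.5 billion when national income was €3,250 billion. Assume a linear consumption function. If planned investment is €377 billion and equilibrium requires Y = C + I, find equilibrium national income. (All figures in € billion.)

Y = 6300

MPC = (3147.5 − 1191)/(3250 − 1100) = 1956.5/2150 = 0.91
a = 1191 − 0.91(1100) = 190
Equilibrium: Y = 190 + 0.91Y + 377
0.09Y = 567, so Y = 567/0.09 = 6300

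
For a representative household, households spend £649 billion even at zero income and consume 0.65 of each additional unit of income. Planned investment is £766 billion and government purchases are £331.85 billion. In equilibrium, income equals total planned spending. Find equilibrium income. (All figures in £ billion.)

Y = C + I + G = 649 + 0.65Y + 766 + 331.85
Y − 0.65Y = 1746.85
0.35Y = 1746.85, so Y = 1746.85/0.35 = 4991

Y = 4991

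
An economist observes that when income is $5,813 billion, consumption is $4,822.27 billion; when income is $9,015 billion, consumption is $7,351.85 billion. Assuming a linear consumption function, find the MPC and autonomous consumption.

MPC = ΔC/ΔY = (7351.85 − 4822.27)/(9015 − 5813) = 2529.58/3202 = 0.79
a = C − MPC·Y = 4822.27 − 0.79(5813) = 4822.27 − 4592.27 = 230

MPC = 0.79; a = 230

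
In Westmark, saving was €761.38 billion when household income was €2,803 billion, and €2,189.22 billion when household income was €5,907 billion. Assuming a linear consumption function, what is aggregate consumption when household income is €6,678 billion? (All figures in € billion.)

MPS = ΔS/ΔY = (2189.22 − 761.38)/(5907 − 2803) = 1427.84/3104 = 0.46
MPC = 1 − MPS = 0.54
Autonomous saving = 761.38 − 0.46(2803) = -528, so a = 528
C = 528 + 0.54(6678) = 528 + 3606.12 = 4134.12

C = 4134.12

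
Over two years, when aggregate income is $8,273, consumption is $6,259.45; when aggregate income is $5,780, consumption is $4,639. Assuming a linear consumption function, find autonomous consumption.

MPC = ΔC/ΔY = (6259.45 − 4639)/(8273 − 5780) = 1620.45/2493 = 0.65
a = C − MPC·Y = 4639 − 0.65(5780) = 4639 − 3757 = 882

a = 882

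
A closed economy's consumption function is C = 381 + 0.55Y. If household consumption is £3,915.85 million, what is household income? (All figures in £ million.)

Y = 6427

381 + 0.55Y = 3915.85
0.55Y = 3534.85, so Y = 3534.85/0.55 = 6427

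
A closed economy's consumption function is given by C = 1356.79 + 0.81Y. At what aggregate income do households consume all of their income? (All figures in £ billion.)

Y = 7141

At break-even, C = Y: 1356.79 + 0.81Y = Y
0.19Y = 1356.79, so Y = 1356.79/0.19 = 7141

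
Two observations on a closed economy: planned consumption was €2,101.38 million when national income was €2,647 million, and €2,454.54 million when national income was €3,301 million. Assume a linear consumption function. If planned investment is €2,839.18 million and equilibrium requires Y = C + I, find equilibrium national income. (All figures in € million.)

MPC = (2454.54 − 2101.38)/(3301 − 2647) = 353.16/654 = 0.54
a = 2101.38 − 0.54(2647) = 672
Equilibrium: Y = 672 + 0.54Y + 2839.18
0.46Y = 3511.18, so Y = 3511.18/0.46 = 7633

Y = 7633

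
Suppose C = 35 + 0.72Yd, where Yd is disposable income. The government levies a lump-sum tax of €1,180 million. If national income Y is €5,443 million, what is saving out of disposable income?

Yd = Y − T = 5443 − 1180 = 4263
C = 35 + 0.72(4263) = 35 + 3069.36 = 3104.36
S = Yd − C = 4263 − 3104.36 = 1158.64

S = 1158.64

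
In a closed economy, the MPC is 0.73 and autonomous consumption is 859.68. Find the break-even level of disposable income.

Y = 3184

At break-even, C = Y: 859.68 + 0.73Y = Y
0.27Y = 859.68, so Y = 859.68/0.27 = 3184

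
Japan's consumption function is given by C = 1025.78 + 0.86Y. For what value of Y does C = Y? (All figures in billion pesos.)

At break-even, C = Y: 1025.78 + 0.86Y = Y
0.14Y = 1025.78, so Y = 1025.78/0.14 = 7327

Y = 7327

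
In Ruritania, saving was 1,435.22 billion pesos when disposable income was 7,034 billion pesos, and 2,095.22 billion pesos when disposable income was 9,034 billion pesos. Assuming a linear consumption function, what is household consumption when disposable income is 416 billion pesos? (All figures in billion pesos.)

C = 1164.72

MPS = ΔS/ΔY = (2095.22 − 1435.22)/(9034 − 7034) = 660/2000 = 0.33
MPC = 1 − MPS = 0.67
Autonomous saving = 1435.22 − 0.33(7034) = -886, so a = 886
C = 886 + 0.67(416) = 886 + 278.72 = 1164.72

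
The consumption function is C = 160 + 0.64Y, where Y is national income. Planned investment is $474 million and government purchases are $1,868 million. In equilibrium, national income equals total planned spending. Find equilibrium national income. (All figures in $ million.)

Y = 6950

Y = C + I + G = 160 + 0.64Y + 474 + 1868
Y − 0.64Y = 2502
0.36Y = 2502, so Y = 2502/0.36 = 6950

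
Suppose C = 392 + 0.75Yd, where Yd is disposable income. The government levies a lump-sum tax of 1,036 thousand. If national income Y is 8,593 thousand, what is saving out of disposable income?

S = 1497.25

Yd = Y − T = 8593 − 1036 = 7557
C = 392 + 0.75(7557) = 392 + 5667.75 = 6059.75
S = Yd − C = 7557 − 6059.75 = 1497.25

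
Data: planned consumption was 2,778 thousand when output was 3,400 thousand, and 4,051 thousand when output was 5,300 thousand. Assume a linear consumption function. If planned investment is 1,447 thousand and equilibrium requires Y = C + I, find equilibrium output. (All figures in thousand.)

Y = 5900

MPC = (4051 − 2778)/(5300 − 3400) = 1273/1900 = 0.67
a = 2778 − 0.67(3400) = 500
Equilibrium: Y = 500 + 0.67Y + 1447
0.33Y = 1947, so Y = 1947/0.33 = 5900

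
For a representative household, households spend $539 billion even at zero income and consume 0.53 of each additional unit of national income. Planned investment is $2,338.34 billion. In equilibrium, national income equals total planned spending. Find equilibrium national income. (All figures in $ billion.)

Y = 6122

Y = C + I = 539 + 0.53Y + 2338.34
Y − 0.53Y = 2877.34
0.47Y = 2877.34, so Y = 2877.34/0.47 = 6122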